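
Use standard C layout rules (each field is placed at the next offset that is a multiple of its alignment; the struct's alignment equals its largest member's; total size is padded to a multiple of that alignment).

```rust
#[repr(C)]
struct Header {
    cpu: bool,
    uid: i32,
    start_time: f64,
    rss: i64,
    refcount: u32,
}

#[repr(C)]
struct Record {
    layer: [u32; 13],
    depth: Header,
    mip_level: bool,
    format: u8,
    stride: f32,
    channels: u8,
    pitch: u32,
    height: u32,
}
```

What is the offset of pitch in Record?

Header: @0: cpu [1B, align 1] → 1; +3 pad (align 4); @4: uid [4B, align 4] → 8; @8: start_time [8B, align 8] → 16; @16: rss [8B, align 8] → 24; @24: refcount [4B, align 4] → 28; +4 tail pad (align 8); size 32, align 8
@0: layer [52B, align 4] → 52
+4 pad (align 8)
@56: depth [32B, align 8] → 88
@88: mip_level [1B, align 1] → 89
@89: format [1B, align 1] → 90
+2 pad (align 4)
@92: stride [4B, align 4] → 96
@96: channels [1B, align 1] → 97
+3 pad (align 4)
@100: pitch [4B, align 4] → 104

100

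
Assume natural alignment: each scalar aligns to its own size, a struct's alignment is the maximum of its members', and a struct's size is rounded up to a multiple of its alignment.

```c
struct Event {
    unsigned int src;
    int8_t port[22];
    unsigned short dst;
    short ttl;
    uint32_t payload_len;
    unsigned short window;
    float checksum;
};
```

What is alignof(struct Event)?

4

member alignments: src=4, port=1, dst=2, ttl=2, payload_len=4, window=2, checksum=4
max = 4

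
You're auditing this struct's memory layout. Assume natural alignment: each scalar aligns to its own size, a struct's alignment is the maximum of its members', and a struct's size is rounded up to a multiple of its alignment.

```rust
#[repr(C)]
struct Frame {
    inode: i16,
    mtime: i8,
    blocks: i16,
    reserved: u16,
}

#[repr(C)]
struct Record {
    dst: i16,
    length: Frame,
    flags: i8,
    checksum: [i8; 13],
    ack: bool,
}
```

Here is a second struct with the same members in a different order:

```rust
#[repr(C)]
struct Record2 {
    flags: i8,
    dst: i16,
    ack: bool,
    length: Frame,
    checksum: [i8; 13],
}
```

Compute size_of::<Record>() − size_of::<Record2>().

Frame: @0: inode [2B, align 2] → 2; @2: mtime [1B, align 1] → 3; +1 pad (align 2); @4: blocks [2B, align 2] → 6; @6: reserved [2B, align 2] → 8; size 8, align 2
@0: dst [2B, align 2] → 2
@2: length [8B, align 2] → 10
@10: flags [1B, align 1] → 11
@11: checksum [13B, align 1] → 24
@24: ack [1B, align 1] → 25
+1 tail pad (align 2)
size 26, align 2
— Record2 —
@0: flags [1B, align 1] → 1
+1 pad (align 2)
@2: dst [2B, align 2] → 4
@4: ack [1B, align 1] → 5
+1 pad (align 2)
@6: length [8B, align 2] → 14
@14: checksum [13B, align 1] → 27
+1 tail pad (align 2)
size 28, align 2
26 − 28 = -2

-2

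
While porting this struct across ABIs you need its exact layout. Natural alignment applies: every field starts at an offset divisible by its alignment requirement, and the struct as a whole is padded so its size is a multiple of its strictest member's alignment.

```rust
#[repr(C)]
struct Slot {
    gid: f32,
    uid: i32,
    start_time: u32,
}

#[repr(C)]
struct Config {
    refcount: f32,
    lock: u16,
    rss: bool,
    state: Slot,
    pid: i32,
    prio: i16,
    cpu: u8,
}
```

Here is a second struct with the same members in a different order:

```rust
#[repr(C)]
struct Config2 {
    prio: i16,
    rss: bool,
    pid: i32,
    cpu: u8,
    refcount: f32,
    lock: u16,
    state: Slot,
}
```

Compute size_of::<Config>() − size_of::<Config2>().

Slot: gid at 0 (size 4, align 4) → ends 4; uid at 4 (size 4, align 4) → ends 8; start_time at 8 (size 4, align 4) → ends 12; total 12 bytes, alignment 4
refcount at 0 (size 4, align 4) → ends 4
lock at 4 (size 2, align 2) → ends 6
rss at 6 (size 1, align 1) → ends 7
pad 1 to align 4 for state
state at 8 (size 12, align 4) → ends 20
pid at 20 (size 4, align 4) → ends 24
prio at 24 (size 2, align 2) → ends 26
cpu at 26 (size 1, align 1) → ends 27
tail pad 1 to reach multiple of 4
total 28 bytes, alignment 4
— Config2 —
prio at 0 (size 2, align 2) → ends 2
rss at 2 (size 1, align 1) → ends 3
pad 1 to align 4 for pid
pid at 4 (size 4, align 4) → ends 8
cpu at 8 (size 1, align 1) → ends 9
pad 3 to align 4 for refcount
refcount at 12 (size 4, align 4) → ends 16
lock at 16 (size 2, align 2) → ends 18
pad 2 to align 4 for state
state at 20 (size 12, align 4) → ends 32
total 32 bytes, alignment 4
28 − 32 = -4

-4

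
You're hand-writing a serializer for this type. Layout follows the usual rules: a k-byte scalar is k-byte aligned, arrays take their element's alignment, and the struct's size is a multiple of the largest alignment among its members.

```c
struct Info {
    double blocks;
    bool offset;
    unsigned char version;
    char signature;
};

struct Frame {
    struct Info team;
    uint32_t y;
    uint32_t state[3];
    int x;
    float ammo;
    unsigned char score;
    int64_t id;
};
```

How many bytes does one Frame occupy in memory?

Info: @0: blocks [8B, align 8] → 8; @8: offset [1B, align 1] → 9; @9: version [1B, align 1] → 10; @10: signature [1B, align 1] → 11; +5 tail pad (align 8); size 16, align 8
@0: team [16B, align 8] → 16
@16: y [4B, align 4] → 20
@20: state [12B, align 4] → 32
@32: x [4B, align 4] → 36
@36: ammo [4B, align 4] → 40
@40: score [1B, align 1] → 41
+7 pad (align 8)
@48: id [8B, align 8] → 56
size 56, align 8

56 bytes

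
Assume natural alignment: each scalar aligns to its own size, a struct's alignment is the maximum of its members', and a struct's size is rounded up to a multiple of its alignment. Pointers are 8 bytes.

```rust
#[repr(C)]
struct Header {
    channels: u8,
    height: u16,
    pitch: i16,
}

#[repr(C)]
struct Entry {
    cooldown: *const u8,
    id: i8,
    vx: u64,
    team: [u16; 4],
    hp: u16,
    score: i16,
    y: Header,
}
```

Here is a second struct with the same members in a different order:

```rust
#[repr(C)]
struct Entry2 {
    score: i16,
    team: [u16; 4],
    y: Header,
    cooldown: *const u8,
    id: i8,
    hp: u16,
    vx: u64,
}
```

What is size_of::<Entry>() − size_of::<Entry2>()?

Header: channels at 0 (size 1, align 1) → ends 1; pad 1 to align 2 for height; height at 2 (size 2, align 2) → ends 4; pitch at 4 (size 2, align 2) → ends 6; total 6 bytes, alignment 2
cooldown at 0 (size 8, align 8) → ends 8
id at 8 (size 1, align 1) → ends 9
pad 7 to align 8 for vx
vx at 16 (size 8, align 8) → ends 24
team at 24 (size 8, align 2) → ends 32
hp at 32 (size 2, align 2) → ends 34
score at 34 (size 2, align 2) → ends 36
y at 36 (size 6, align 2) → ends 42
tail pad 6 to reach multiple of 8
total 48 bytes, alignment 8
— Entry2 —
score at 0 (size 2, align 2) → ends 2
team at 2 (size 8, align 2) → ends 10
y at 10 (size 6, align 2) → ends 16
cooldown at 16 (size 8, align 8) → ends 24
id at 24 (size 1, align 1) → ends 25
pad 1 to align 2 for hp
hp at 26 (size 2, align 2) → ends 28
pad 4 to align 8 for vx
vx at 32 (size 8, align 8) → ends 40
total 40 bytes, alignment 8
48 − 40 = 8

8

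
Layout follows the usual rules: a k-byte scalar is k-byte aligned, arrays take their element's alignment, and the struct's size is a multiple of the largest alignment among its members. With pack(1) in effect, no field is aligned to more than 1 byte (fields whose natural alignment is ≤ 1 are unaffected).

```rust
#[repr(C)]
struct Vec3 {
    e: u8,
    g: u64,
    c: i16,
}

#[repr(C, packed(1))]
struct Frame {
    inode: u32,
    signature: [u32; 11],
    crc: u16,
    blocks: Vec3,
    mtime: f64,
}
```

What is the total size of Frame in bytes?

Vec3: e at 0 (size 1, align 1) → ends 1; pad 7 to align 8 for g; g at 8 (size 8, align 8) → ends 16; c at 16 (size 2, align 2) → ends 18; tail pad 6 to reach multiple of 8; total 24 bytes, alignment 8
inode at 0 (size 4, align 1) → ends 4
signature at 4 (size 44, align 1) → ends 48
crc at 48 (size 2, align 1) → ends 50
blocks at 50 (size 24, align 1) → ends 74
mtime at 74 (size 8, align 1) → ends 82
total 82 bytes, alignment 1

82 bytes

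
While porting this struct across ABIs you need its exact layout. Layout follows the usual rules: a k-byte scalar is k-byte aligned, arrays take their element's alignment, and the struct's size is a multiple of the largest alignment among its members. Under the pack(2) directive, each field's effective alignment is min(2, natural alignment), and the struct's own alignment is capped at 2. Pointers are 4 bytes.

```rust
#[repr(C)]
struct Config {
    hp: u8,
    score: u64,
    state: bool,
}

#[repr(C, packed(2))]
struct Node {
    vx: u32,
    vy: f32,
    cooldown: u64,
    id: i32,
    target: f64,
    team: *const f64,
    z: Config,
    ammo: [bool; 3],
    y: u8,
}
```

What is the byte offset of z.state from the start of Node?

Config: 0..1  hp  (1B, 1-aligned); 1..8  -- padding (7B); 8..16  score  (8B, 8-aligned); 16..17  state  (1B, 1-aligned); 17..24  -- tail padding (7B); sizeof = 24, alignof = 8
0..4  vx  (4B, 2-aligned)
4..8  vy  (4B, 2-aligned)
8..16  cooldown  (8B, 2-aligned)
16..20  id  (4B, 2-aligned)
20..28  target  (8B, 2-aligned)
28..32  team  (4B, 2-aligned)
32..56  z  (24B, 2-aligned)
within Config: state at 16
32 + 16 = 48

48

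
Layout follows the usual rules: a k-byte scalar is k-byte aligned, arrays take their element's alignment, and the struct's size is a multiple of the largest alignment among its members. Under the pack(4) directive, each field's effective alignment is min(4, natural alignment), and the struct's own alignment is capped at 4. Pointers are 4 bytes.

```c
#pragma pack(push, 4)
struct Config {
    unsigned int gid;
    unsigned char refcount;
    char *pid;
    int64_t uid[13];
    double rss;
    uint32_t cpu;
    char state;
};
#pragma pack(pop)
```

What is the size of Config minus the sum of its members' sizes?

gid at 0 (size 4, align 4) → ends 4
refcount at 4 (size 1, align 1) → ends 5
pad 3 to align 4 for pid
pid at 8 (size 4, align 4) → ends 12
uid at 12 (size 104, align 4) → ends 116
rss at 116 (size 8, align 4) → ends 124
cpu at 124 (size 4, align 4) → ends 128
state at 128 (size 1, align 1) → ends 129
tail pad 3 to reach multiple of 4
total 132 bytes, alignment 4
data bytes 126, size 132 → padding 6

6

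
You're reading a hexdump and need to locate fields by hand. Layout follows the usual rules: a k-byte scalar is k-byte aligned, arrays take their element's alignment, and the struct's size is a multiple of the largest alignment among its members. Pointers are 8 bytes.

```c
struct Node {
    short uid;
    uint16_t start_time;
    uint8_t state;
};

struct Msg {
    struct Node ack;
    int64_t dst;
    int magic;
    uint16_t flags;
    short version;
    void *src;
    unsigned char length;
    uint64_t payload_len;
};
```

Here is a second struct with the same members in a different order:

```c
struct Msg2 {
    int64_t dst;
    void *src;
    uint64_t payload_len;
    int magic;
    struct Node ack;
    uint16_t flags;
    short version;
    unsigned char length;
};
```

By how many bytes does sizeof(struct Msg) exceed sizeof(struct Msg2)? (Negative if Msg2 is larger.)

Node: @0: uid [2B, align 2] → 2; @2: start_time [2B, align 2] → 4; @4: state [1B, align 1] → 5; +1 tail pad (align 2); size 6, align 2
@0: ack [6B, align 2] → 6
+2 pad (align 8)
@8: dst [8B, align 8] → 16
@16: magic [4B, align 4] → 20
@20: flags [2B, align 2] → 22
@22: version [2B, align 2] → 24
@24: src [8B, align 8] → 32
@32: length [1B, align 1] → 33
+7 pad (align 8)
@40: payload_len [8B, align 8] → 48
size 48, align 8
— Msg2 —
@0: dst [8B, align 8] → 8
@8: src [8B, align 8] → 16
@16: payload_len [8B, align 8] → 24
@24: magic [4B, align 4] → 28
@28: ack [6B, align 2] → 34
@34: flags [2B, align 2] → 36
@36: version [2B, align 2] → 38
@38: length [1B, align 1] → 39
+1 tail pad (align 8)
size 40, align 8
48 − 40 = 8

8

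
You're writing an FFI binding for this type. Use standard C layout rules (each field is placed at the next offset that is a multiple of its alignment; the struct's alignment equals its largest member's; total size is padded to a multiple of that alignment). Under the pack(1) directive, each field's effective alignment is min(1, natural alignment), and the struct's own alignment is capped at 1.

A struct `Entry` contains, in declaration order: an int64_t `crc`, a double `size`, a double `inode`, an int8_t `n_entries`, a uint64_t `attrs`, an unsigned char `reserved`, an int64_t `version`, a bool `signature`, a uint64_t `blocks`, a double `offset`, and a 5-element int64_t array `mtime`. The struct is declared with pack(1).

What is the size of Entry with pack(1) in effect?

99

crc at 0 (size 8, align 1) → ends 8
size at 8 (size 8, align 1) → ends 16
inode at 16 (size 8, align 1) → ends 24
n_entries at 24 (size 1, align 1) → ends 25
attrs at 25 (size 8, align 1) → ends 33
reserved at 33 (size 1, align 1) → ends 34
version at 34 (size 8, align 1) → ends 42
signature at 42 (size 1, align 1) → ends 43
blocks at 43 (size 8, align 1) → ends 51
offset at 51 (size 8, align 1) → ends 59
mtime at 59 (size 40, align 1) → ends 99
total 99 bytes, alignment 1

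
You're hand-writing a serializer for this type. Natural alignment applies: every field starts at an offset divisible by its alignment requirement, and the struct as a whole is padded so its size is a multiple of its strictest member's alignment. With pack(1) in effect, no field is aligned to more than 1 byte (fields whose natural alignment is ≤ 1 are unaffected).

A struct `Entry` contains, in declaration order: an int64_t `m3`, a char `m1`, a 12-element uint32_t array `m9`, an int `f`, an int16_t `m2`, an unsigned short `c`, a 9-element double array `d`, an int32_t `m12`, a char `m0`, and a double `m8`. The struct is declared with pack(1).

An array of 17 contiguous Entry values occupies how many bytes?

2550

m3 at 0 (size 8, align 1) → ends 8
m1 at 8 (size 1, align 1) → ends 9
m9 at 9 (size 48, align 1) → ends 57
f at 57 (size 4, align 1) → ends 61
m2 at 61 (size 2, align 1) → ends 63
c at 63 (size 2, align 1) → ends 65
d at 65 (size 72, align 1) → ends 137
m12 at 137 (size 4, align 1) → ends 141
m0 at 141 (size 1, align 1) → ends 142
m8 at 142 (size 8, align 1) → ends 150
total 150 bytes, alignment 1
array of 17: 17 × 150 = 2550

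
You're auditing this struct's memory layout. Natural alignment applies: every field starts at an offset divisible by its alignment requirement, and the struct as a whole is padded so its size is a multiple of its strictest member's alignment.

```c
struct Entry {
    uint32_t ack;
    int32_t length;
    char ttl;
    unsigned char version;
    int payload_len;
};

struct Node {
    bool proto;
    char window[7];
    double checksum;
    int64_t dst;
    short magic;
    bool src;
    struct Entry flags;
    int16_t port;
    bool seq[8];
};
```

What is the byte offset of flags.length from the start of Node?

32

Entry: ack at 0 (size 4, align 4) → ends 4; length at 4 (size 4, align 4) → ends 8; ttl at 8 (size 1, align 1) → ends 9; version at 9 (size 1, align 1) → ends 10; pad 2 to align 4 for payload_len; payload_len at 12 (size 4, align 4) → ends 16; total 16 bytes, alignment 4
proto at 0 (size 1, align 1) → ends 1
window at 1 (size 7, align 1) → ends 8
checksum at 8 (size 8, align 8) → ends 16
dst at 16 (size 8, align 8) → ends 24
magic at 24 (size 2, align 2) → ends 26
src at 26 (size 1, align 1) → ends 27
pad 1 to align 4 for flags
flags at 28 (size 16, align 4) → ends 44
within Entry: length at 4
28 + 4 = 32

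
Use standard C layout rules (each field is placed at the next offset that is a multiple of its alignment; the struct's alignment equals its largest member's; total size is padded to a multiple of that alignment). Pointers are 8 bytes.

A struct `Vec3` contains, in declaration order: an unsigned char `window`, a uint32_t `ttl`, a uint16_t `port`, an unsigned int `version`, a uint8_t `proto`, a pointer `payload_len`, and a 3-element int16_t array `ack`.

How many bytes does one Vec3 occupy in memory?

window at 0 (size 1, align 1) → ends 1
pad 3 to align 4 for ttl
ttl at 4 (size 4, align 4) → ends 8
port at 8 (size 2, align 2) → ends 10
pad 2 to align 4 for version
version at 12 (size 4, align 4) → ends 16
proto at 16 (size 1, align 1) → ends 17
pad 7 to align 8 for payload_len
payload_len at 24 (size 8, align 8) → ends 32
ack at 32 (size 6, align 2) → ends 38
tail pad 2 to reach multiple of 8
total 40 bytes, alignment 8

40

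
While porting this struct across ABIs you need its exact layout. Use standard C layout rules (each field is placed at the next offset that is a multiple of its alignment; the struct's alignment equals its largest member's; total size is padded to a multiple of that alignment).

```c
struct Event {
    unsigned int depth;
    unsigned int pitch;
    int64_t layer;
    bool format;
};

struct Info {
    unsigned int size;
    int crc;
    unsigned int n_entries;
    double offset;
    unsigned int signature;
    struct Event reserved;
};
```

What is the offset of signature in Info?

24

Event: @0: depth [4B, align 4] → 4; @4: pitch [4B, align 4] → 8; @8: layer [8B, align 8] → 16; @16: format [1B, align 1] → 17; +7 tail pad (align 8); size 24, align 8
@0: size [4B, align 4] → 4
@4: crc [4B, align 4] → 8
@8: n_entries [4B, align 4] → 12
+4 pad (align 8)
@16: offset [8B, align 8] → 24
@24: signature [4B, align 4] → 28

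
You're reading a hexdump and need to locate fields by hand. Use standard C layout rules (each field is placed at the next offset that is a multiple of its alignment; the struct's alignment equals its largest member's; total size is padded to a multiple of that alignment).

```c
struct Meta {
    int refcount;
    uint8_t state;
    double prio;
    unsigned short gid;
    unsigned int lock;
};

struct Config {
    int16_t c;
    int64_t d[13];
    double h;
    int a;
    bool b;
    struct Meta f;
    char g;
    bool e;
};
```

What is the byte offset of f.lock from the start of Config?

148

Meta: refcount at 0 (size 4, align 4) → ends 4; state at 4 (size 1, align 1) → ends 5; pad 3 to align 8 for prio; prio at 8 (size 8, align 8) → ends 16; gid at 16 (size 2, align 2) → ends 18; pad 2 to align 4 for lock; lock at 20 (size 4, align 4) → ends 24; total 24 bytes, alignment 8
c at 0 (size 2, align 2) → ends 2
pad 6 to align 8 for d
d at 8 (size 104, align 8) → ends 112
h at 112 (size 8, align 8) → ends 120
a at 120 (size 4, align 4) → ends 124
b at 124 (size 1, align 1) → ends 125
pad 3 to align 8 for f
f at 128 (size 24, align 8) → ends 152
within Meta: lock at 20
128 + 20 = 148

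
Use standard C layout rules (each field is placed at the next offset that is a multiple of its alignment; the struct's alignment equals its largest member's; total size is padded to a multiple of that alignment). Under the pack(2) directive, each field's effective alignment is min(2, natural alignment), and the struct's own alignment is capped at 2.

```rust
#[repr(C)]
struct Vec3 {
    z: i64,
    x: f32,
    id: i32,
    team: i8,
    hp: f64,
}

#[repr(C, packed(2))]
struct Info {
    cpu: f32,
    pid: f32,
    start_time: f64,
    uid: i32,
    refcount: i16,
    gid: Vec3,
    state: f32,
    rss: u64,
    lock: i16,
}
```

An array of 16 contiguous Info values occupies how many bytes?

1088

Vec3: @0: z [8B, align 8] → 8; @8: x [4B, align 4] → 12; @12: id [4B, align 4] → 16; @16: team [1B, align 1] → 17; +7 pad (align 8); @24: hp [8B, align 8] → 32; size 32, align 8
@0: cpu [4B, align 2] → 4
@4: pid [4B, align 2] → 8
@8: start_time [8B, align 2] → 16
@16: uid [4B, align 2] → 20
@20: refcount [2B, align 2] → 22
@22: gid [32B, align 2] → 54
@54: state [4B, align 2] → 58
@58: rss [8B, align 2] → 66
@66: lock [2B, align 2] → 68
size 68, align 2
array of 16: 16 × 68 = 1088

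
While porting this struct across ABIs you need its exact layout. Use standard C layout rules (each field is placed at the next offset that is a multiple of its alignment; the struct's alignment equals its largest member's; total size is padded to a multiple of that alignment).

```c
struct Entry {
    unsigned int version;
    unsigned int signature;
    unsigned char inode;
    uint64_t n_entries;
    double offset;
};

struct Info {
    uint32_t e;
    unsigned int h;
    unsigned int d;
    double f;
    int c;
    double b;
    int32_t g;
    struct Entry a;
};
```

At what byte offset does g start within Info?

40

Entry: version at 0 (size 4, align 4) → ends 4; signature at 4 (size 4, align 4) → ends 8; inode at 8 (size 1, align 1) → ends 9; pad 7 to align 8 for n_entries; n_entries at 16 (size 8, align 8) → ends 24; offset at 24 (size 8, align 8) → ends 32; total 32 bytes, alignment 8
e at 0 (size 4, align 4) → ends 4
h at 4 (size 4, align 4) → ends 8
d at 8 (size 4, align 4) → ends 12
pad 4 to align 8 for f
f at 16 (size 8, align 8) → ends 24
c at 24 (size 4, align 4) → ends 28
pad 4 to align 8 for b
b at 32 (size 8, align 8) → ends 40
g at 40 (size 4, align 4) → ends 44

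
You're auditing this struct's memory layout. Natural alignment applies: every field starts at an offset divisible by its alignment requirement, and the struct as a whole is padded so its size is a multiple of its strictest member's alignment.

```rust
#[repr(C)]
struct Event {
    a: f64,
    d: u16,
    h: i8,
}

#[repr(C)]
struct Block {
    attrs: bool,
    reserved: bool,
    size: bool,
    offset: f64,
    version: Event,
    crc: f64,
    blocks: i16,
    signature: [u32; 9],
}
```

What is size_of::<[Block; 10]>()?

Event: @0: a [8B, align 8] → 8; @8: d [2B, align 2] → 10; @10: h [1B, align 1] → 11; +5 tail pad (align 8); size 16, align 8
@0: attrs [1B, align 1] → 1
@1: reserved [1B, align 1] → 2
@2: size [1B, align 1] → 3
+5 pad (align 8)
@8: offset [8B, align 8] → 16
@16: version [16B, align 8] → 32
@32: crc [8B, align 8] → 40
@40: blocks [2B, align 2] → 42
+2 pad (align 4)
@44: signature [36B, align 4] → 80
size 80, align 8
array of 10: 10 × 80 = 800

800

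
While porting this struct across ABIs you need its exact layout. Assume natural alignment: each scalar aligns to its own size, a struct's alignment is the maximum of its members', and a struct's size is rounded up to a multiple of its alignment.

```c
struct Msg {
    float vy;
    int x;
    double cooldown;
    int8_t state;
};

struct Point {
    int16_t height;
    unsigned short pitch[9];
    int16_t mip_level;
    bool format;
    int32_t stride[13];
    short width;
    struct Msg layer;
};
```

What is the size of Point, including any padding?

Msg: vy at 0 (size 4, align 4) → ends 4; x at 4 (size 4, align 4) → ends 8; cooldown at 8 (size 8, align 8) → ends 16; state at 16 (size 1, align 1) → ends 17; tail pad 7 to reach multiple of 8; total 24 bytes, alignment 8
height at 0 (size 2, align 2) → ends 2
pitch at 2 (size 18, align 2) → ends 20
mip_level at 20 (size 2, align 2) → ends 22
format at 22 (size 1, align 1) → ends 23
pad 1 to align 4 for stride
stride at 24 (size 52, align 4) → ends 76
width at 76 (size 2, align 2) → ends 78
pad 2 to align 8 for layer
layer at 80 (size 24, align 8) → ends 104
total 104 bytes, alignment 8

104 bytes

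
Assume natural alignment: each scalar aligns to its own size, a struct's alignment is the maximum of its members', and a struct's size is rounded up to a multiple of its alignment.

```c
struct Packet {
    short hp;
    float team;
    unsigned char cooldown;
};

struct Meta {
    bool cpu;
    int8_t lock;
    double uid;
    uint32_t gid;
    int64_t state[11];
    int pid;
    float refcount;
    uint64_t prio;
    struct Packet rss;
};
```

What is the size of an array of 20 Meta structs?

2880

Packet: 0..2  hp  (2B, 2-aligned); 2..4  -- padding (2B); 4..8  team  (4B, 4-aligned); 8..9  cooldown  (1B, 1-aligned); 9..12  -- tail padding (3B); sizeof = 12, alignof = 4
0..1  cpu  (1B, 1-aligned)
1..2  lock  (1B, 1-aligned)
2..8  -- padding (6B)
8..16  uid  (8B, 8-aligned)
16..20  gid  (4B, 4-aligned)
20..24  -- padding (4B)
24..112  state  (88B, 8-aligned)
112..116  pid  (4B, 4-aligned)
116..120  refcount  (4B, 4-aligned)
120..128  prio  (8B, 8-aligned)
128..140  rss  (12B, 4-aligned)
140..144  -- tail padding (4B)
sizeof = 144, alignof = 8
array of 20: 20 × 144 = 2880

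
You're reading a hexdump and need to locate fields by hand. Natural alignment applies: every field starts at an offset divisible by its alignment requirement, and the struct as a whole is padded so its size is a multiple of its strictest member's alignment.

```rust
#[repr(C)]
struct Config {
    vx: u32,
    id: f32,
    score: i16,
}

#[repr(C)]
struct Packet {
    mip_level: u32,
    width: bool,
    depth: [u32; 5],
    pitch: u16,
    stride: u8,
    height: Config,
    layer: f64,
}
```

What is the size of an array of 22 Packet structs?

Config: 0..4  vx  (4B, 4-aligned); 4..8  id  (4B, 4-aligned); 8..10  score  (2B, 2-aligned); 10..12  -- tail padding (2B); sizeof = 12, alignof = 4
0..4  mip_level  (4B, 4-aligned)
4..5  width  (1B, 1-aligned)
5..8  -- padding (3B)
8..28  depth  (20B, 4-aligned)
28..30  pitch  (2B, 2-aligned)
30..31  stride  (1B, 1-aligned)
31..32  -- padding (1B)
32..44  height  (12B, 4-aligned)
44..48  -- padding (4B)
48..56  layer  (8B, 8-aligned)
sizeof = 56, alignof = 8
array of 22: 22 × 56 = 1232

1232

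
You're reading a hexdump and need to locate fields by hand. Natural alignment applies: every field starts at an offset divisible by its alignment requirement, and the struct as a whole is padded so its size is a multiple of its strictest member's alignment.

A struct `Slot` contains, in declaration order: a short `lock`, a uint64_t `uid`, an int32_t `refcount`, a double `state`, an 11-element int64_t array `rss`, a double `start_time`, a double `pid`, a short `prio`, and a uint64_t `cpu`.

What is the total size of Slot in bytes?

@0: lock [2B, align 2] → 2
+6 pad (align 8)
@8: uid [8B, align 8] → 16
@16: refcount [4B, align 4] → 20
+4 pad (align 8)
@24: state [8B, align 8] → 32
@32: rss [88B, align 8] → 120
@120: start_time [8B, align 8] → 128
@128: pid [8B, align 8] → 136
@136: prio [2B, align 2] → 138
+6 pad (align 8)
@144: cpu [8B, align 8] → 152
size 152, align 8

152 bytes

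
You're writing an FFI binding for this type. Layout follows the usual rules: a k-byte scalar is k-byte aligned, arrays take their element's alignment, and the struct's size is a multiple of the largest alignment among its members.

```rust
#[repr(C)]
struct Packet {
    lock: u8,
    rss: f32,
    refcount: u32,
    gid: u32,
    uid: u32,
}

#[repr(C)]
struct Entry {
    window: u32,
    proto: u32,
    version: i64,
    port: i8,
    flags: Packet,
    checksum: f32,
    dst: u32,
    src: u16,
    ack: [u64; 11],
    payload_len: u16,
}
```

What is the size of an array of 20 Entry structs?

Packet: 0..1  lock  (1B, 1-aligned); 1..4  -- padding (3B); 4..8  rss  (4B, 4-aligned); 8..12  refcount  (4B, 4-aligned); 12..16  gid  (4B, 4-aligned); 16..20  uid  (4B, 4-aligned); sizeof = 20, alignof = 4
0..4  window  (4B, 4-aligned)
4..8  proto  (4B, 4-aligned)
8..16  version  (8B, 8-aligned)
16..17  port  (1B, 1-aligned)
17..20  -- padding (3B)
20..40  flags  (20B, 4-aligned)
40..44  checksum  (4B, 4-aligned)
44..48  dst  (4B, 4-aligned)
48..50  src  (2B, 2-aligned)
50..56  -- padding (6B)
56..144  ack  (88B, 8-aligned)
144..146  payload_len  (2B, 2-aligned)
146..152  -- tail padding (6B)
sizeof = 152, alignof = 8
array of 20: 20 × 152 = 3040

3040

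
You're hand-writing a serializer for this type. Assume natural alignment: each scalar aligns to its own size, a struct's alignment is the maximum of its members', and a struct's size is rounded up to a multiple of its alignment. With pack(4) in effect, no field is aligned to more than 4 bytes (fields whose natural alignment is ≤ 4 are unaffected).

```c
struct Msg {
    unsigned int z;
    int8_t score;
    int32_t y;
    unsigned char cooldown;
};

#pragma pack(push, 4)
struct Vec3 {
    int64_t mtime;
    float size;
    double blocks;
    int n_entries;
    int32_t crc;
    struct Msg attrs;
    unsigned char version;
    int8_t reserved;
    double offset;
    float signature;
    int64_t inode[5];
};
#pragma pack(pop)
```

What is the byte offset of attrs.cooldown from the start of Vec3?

40

Msg: 0..4  z  (4B, 4-aligned); 4..5  score  (1B, 1-aligned); 5..8  -- padding (3B); 8..12  y  (4B, 4-aligned); 12..13  cooldown  (1B, 1-aligned); 13..16  -- tail padding (3B); sizeof = 16, alignof = 4
0..8  mtime  (8B, 4-aligned)
8..12  size  (4B, 4-aligned)
12..20  blocks  (8B, 4-aligned)
20..24  n_entries  (4B, 4-aligned)
24..28  crc  (4B, 4-aligned)
28..44  attrs  (16B, 4-aligned)
within Msg: cooldown at 12
28 + 12 = 40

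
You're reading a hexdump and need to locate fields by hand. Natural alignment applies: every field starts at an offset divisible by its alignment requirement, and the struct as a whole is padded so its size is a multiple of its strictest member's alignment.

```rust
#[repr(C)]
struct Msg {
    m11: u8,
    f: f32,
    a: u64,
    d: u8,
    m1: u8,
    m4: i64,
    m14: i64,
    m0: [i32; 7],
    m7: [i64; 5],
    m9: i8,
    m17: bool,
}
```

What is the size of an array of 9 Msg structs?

@0: m11 [1B, align 1] → 1
+3 pad (align 4)
@4: f [4B, align 4] → 8
@8: a [8B, align 8] → 16
@16: d [1B, align 1] → 17
@17: m1 [1B, align 1] → 18
+6 pad (align 8)
@24: m4 [8B, align 8] → 32
@32: m14 [8B, align 8] → 40
@40: m0 [28B, align 4] → 68
+4 pad (align 8)
@72: m7 [40B, align 8] → 112
@112: m9 [1B, align 1] → 113
@113: m17 [1B, align 1] → 114
+6 tail pad (align 8)
size 120, align 8
array of 9: 9 × 120 = 1080

1080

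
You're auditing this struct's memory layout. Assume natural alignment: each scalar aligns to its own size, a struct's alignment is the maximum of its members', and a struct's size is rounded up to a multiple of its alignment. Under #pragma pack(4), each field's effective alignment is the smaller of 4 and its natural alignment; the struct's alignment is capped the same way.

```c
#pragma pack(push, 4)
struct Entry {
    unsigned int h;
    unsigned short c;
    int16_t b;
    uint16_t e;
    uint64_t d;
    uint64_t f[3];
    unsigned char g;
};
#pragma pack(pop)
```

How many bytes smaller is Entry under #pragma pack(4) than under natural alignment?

natural layout:
  @0: h [4B, align 4] → 4
  @4: c [2B, align 2] → 6
  @6: b [2B, align 2] → 8
  @8: e [2B, align 2] → 10
  +6 pad (align 8)
  @16: d [8B, align 8] → 24
  @24: f [24B, align 8] → 48
  @48: g [1B, align 1] → 49
  +7 tail pad (align 8)
  size 56, align 8
packed(4) layout:
  @0: h [4B, align 4] → 4
  @4: c [2B, align 2] → 6
  @6: b [2B, align 2] → 8
  @8: e [2B, align 2] → 10
  +2 pad (align 4)
  @12: d [8B, align 4] → 20
  @20: f [24B, align 4] → 44
  @44: g [1B, align 1] → 45
  +3 tail pad (align 4)
  size 48, align 4
56 − 48 = 8

8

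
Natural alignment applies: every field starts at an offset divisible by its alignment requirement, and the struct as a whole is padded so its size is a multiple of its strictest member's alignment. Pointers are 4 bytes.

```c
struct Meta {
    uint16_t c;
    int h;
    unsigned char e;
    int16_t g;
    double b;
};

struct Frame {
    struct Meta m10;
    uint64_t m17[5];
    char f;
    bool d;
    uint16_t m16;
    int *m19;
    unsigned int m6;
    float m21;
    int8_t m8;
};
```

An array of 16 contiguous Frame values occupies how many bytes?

Meta: @0: c [2B, align 2] → 2; +2 pad (align 4); @4: h [4B, align 4] → 8; @8: e [1B, align 1] → 9; +1 pad (align 2); @10: g [2B, align 2] → 12; +4 pad (align 8); @16: b [8B, align 8] → 24; size 24, align 8
@0: m10 [24B, align 8] → 24
@24: m17 [40B, align 8] → 64
@64: f [1B, align 1] → 65
@65: d [1B, align 1] → 66
@66: m16 [2B, align 2] → 68
@68: m19 [4B, align 4] → 72
@72: m6 [4B, align 4] → 76
@76: m21 [4B, align 4] → 80
@80: m8 [1B, align 1] → 81
+7 tail pad (align 8)
size 88, align 8
array of 16: 16 × 88 = 1408

1408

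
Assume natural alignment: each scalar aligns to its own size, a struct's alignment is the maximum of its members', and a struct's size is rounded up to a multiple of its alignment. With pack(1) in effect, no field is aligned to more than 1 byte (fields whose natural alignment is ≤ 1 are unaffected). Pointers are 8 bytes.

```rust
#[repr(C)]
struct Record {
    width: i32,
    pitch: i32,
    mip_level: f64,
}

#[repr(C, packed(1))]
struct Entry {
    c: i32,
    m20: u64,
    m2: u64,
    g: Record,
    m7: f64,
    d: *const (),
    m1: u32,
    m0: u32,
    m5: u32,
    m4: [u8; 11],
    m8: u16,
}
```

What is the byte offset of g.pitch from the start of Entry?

Record: 0..4  width  (4B, 4-aligned); 4..8  pitch  (4B, 4-aligned); 8..16  mip_level  (8B, 8-aligned); sizeof = 16, alignof = 8
0..4  c  (4B, 1-aligned)
4..12  m20  (8B, 1-aligned)
12..20  m2  (8B, 1-aligned)
20..36  g  (16B, 1-aligned)
within Record: pitch at 4
20 + 4 = 24

24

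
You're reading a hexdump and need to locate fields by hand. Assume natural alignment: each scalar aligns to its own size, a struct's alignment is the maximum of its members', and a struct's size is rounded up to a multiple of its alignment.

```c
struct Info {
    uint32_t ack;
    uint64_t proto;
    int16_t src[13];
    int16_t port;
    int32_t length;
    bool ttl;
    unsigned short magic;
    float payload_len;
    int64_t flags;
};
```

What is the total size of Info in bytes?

64 bytes

0..4  ack  (4B, 4-aligned)
4..8  -- padding (4B)
8..16  proto  (8B, 8-aligned)
16..42  src  (26B, 2-aligned)
42..44  port  (2B, 2-aligned)
44..48  length  (4B, 4-aligned)
48..49  ttl  (1B, 1-aligned)
49..50  -- padding (1B)
50..52  magic  (2B, 2-aligned)
52..56  payload_len  (4B, 4-aligned)
56..64  flags  (8B, 8-aligned)
sizeof = 64, alignof = 8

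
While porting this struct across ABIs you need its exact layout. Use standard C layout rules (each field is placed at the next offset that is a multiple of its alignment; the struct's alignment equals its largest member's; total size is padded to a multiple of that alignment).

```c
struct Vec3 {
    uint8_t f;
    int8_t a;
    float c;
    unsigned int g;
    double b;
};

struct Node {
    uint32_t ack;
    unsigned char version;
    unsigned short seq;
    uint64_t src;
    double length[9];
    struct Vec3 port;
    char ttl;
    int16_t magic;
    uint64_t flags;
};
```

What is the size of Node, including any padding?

128

Vec3: 0..1  f  (1B, 1-aligned); 1..2  a  (1B, 1-aligned); 2..4  -- padding (2B); 4..8  c  (4B, 4-aligned); 8..12  g  (4B, 4-aligned); 12..16  -- padding (4B); 16..24  b  (8B, 8-aligned); sizeof = 24, alignof = 8
0..4  ack  (4B, 4-aligned)
4..5  version  (1B, 1-aligned)
5..6  -- padding (1B)
6..8  seq  (2B, 2-aligned)
8..16  src  (8B, 8-aligned)
16..88  length  (72B, 8-aligned)
88..112  port  (24B, 8-aligned)
112..113  ttl  (1B, 1-aligned)
113..114  -- padding (1B)
114..116  magic  (2B, 2-aligned)
116..120  -- padding (4B)
120..128  flags  (8B, 8-aligned)
sizeof = 128, alignof = 8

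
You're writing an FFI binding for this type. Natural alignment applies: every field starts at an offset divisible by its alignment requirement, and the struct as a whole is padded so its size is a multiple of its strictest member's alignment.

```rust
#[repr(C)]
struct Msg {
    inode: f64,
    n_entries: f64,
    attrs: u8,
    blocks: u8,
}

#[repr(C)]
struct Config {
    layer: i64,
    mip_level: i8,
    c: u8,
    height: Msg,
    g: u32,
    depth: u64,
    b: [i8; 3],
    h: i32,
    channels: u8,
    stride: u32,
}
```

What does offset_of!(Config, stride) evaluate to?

Msg: @0: inode [8B, align 8] → 8; @8: n_entries [8B, align 8] → 16; @16: attrs [1B, align 1] → 17; @17: blocks [1B, align 1] → 18; +6 tail pad (align 8); size 24, align 8
@0: layer [8B, align 8] → 8
@8: mip_level [1B, align 1] → 9
@9: c [1B, align 1] → 10
+6 pad (align 8)
@16: height [24B, align 8] → 40
@40: g [4B, align 4] → 44
+4 pad (align 8)
@48: depth [8B, align 8] → 56
@56: b [3B, align 1] → 59
+1 pad (align 4)
@60: h [4B, align 4] → 64
@64: channels [1B, align 1] → 65
+3 pad (align 4)
@68: stride [4B, align 4] → 72

68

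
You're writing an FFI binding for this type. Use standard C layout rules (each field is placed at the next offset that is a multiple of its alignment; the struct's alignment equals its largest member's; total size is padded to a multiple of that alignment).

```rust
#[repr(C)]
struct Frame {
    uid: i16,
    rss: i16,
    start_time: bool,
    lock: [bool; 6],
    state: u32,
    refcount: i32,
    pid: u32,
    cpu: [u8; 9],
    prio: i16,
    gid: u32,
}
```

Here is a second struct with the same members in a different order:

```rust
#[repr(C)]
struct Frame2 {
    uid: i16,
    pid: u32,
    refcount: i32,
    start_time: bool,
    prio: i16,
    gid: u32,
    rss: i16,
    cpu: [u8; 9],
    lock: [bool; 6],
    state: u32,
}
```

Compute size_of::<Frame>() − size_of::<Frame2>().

0..2  uid  (2B, 2-aligned)
2..4  rss  (2B, 2-aligned)
4..5  start_time  (1B, 1-aligned)
5..11  lock  (6B, 1-aligned)
11..12  -- padding (1B)
12..16  state  (4B, 4-aligned)
16..20  refcount  (4B, 4-aligned)
20..24  pid  (4B, 4-aligned)
24..33  cpu  (9B, 1-aligned)
33..34  -- padding (1B)
34..36  prio  (2B, 2-aligned)
36..40  gid  (4B, 4-aligned)
sizeof = 40, alignof = 4
— Frame2 —
0..2  uid  (2B, 2-aligned)
2..4  -- padding (2B)
4..8  pid  (4B, 4-aligned)
8..12  refcount  (4B, 4-aligned)
12..13  start_time  (1B, 1-aligned)
13..14  -- padding (1B)
14..16  prio  (2B, 2-aligned)
16..20  gid  (4B, 4-aligned)
20..22  rss  (2B, 2-aligned)
22..31  cpu  (9B, 1-aligned)
31..37  lock  (6B, 1-aligned)
37..40  -- padding (3B)
40..44  state  (4B, 4-aligned)
sizeof = 44, alignof = 4
40 − 44 = -4

-4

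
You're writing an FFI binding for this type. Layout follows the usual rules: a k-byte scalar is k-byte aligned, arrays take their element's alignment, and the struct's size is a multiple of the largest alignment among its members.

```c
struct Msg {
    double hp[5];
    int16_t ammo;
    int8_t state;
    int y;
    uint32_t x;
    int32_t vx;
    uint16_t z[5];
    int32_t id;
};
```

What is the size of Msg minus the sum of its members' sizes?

hp at 0 (size 40, align 8) → ends 40
ammo at 40 (size 2, align 2) → ends 42
state at 42 (size 1, align 1) → ends 43
pad 1 to align 4 for y
y at 44 (size 4, align 4) → ends 48
x at 48 (size 4, align 4) → ends 52
vx at 52 (size 4, align 4) → ends 56
z at 56 (size 10, align 2) → ends 66
pad 2 to align 4 for id
id at 68 (size 4, align 4) → ends 72
total 72 bytes, alignment 8
data bytes 69, size 72 → padding 3

3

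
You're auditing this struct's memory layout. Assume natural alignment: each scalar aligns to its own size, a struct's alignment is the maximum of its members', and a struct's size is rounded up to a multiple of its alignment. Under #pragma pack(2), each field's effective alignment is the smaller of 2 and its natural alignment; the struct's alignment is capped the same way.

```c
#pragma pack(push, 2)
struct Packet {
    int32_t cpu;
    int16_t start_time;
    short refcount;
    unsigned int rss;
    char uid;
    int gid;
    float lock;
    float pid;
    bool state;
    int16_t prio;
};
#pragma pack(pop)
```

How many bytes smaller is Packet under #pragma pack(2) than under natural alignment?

natural layout:
  cpu at 0 (size 4, align 4) → ends 4
  start_time at 4 (size 2, align 2) → ends 6
  refcount at 6 (size 2, align 2) → ends 8
  rss at 8 (size 4, align 4) → ends 12
  uid at 12 (size 1, align 1) → ends 13
  pad 3 to align 4 for gid
  gid at 16 (size 4, align 4) → ends 20
  lock at 20 (size 4, align 4) → ends 24
  pid at 24 (size 4, align 4) → ends 28
  state at 28 (size 1, align 1) → ends 29
  pad 1 to align 2 for prio
  prio at 30 (size 2, align 2) → ends 32
  total 32 bytes, alignment 4
packed(2) layout:
  cpu at 0 (size 4, align 2) → ends 4
  start_time at 4 (size 2, align 2) → ends 6
  refcount at 6 (size 2, align 2) → ends 8
  rss at 8 (size 4, align 2) → ends 12
  uid at 12 (size 1, align 1) → ends 13
  pad 1 to align 2 for gid
  gid at 14 (size 4, align 2) → ends 18
  lock at 18 (size 4, align 2) → ends 22
  pid at 22 (size 4, align 2) → ends 26
  state at 26 (size 1, align 1) → ends 27
  pad 1 to align 2 for prio
  prio at 28 (size 2, align 2) → ends 30
  total 30 bytes, alignment 2
32 − 30 = 2

2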